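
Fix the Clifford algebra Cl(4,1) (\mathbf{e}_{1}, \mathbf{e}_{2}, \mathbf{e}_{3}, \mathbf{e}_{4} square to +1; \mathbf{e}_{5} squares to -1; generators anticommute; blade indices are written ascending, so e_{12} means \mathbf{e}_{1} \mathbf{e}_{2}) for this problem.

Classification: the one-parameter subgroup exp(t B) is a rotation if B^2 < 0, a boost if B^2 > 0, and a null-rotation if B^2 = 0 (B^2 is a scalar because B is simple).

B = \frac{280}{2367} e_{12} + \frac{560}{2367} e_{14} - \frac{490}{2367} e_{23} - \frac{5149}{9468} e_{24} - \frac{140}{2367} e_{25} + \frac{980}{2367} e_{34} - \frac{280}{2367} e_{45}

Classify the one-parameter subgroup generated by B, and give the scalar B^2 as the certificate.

B^2 term by term: the squares give (\frac{280}{2367})^2*(e_{12})^2 + (\frac{560}{2367})^2*(e_{14})^2 + (-\frac{490}{2367})^2*(e_{23})^2 + (-\frac{5149}{9468})^2*(e_{24})^2 + (-\frac{140}{2367})^2*(e_{25})^2 + (\frac{980}{2367})^2*(e_{34})^2 + (-\frac{280}{2367})^2*(e_{45})^2 = \frac{78400}{5602689}*(-1) + \frac{313600}{5602689}*(-1) + \frac{240100}{5602689}*(-1) + \frac{26512201}{89643024}*(-1) + \frac{19600}{5602689}*(+1) + \frac{960400}{5602689}*(-1) + \frac{78400}{5602689}*(+1) = -\frac{9}{16} (each basis 2-blade squares to minus the product of its generators' squares); cross terms between blades sharing an index anticommute and cancel; the commuting (index-disjoint) pairs give grade-4 terms 2*c*c'*(blade product), which cancel blade by blade — e_{1234}: \frac{548800}{5602689} - \frac{548800}{5602689} = 0; e_{1245}: -\frac{156800}{5602689} + \frac{156800}{5602689} = 0; e_{2345}: \frac{274400}{5602689} - \frac{274400}{5602689} = 0 — confirming B is simple. So B^2 = -\frac{9}{16}.
Answer: rotation, certificate B^2 = -\frac{9}{16}. The scalar -\frac{9}{16} is the complete invariant here: its sign names the subgroup type.


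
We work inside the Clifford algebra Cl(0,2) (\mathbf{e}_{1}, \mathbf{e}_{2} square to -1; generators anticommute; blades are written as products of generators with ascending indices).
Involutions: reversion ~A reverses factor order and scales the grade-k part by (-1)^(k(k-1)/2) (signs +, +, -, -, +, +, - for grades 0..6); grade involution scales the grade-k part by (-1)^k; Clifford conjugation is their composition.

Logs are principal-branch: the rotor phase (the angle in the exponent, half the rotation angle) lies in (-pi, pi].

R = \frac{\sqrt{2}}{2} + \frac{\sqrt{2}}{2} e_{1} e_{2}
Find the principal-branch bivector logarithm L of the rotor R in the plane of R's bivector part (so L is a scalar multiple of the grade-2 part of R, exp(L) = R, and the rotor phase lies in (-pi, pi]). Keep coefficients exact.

The scalar part of R is \frac{\sqrt{2}}{2}, which fixes the principal-branch rotor phase; the unit plane is then the bivector part divided by the sine of that phase, and L is that plane scaled by the phase.
Concretely: cos(phase) = \frac{\sqrt{2}}{2} gives phase = ±\frac{\pi}{4}, and since phase/sin(phase) is even the sign is immaterial: L = (phase/sin(phase)) * <R>_2 = (\frac{\sqrt{2} \pi}{4}) * <R>_2.
Answer: \frac{\pi}{4} e_{1} e_{2}


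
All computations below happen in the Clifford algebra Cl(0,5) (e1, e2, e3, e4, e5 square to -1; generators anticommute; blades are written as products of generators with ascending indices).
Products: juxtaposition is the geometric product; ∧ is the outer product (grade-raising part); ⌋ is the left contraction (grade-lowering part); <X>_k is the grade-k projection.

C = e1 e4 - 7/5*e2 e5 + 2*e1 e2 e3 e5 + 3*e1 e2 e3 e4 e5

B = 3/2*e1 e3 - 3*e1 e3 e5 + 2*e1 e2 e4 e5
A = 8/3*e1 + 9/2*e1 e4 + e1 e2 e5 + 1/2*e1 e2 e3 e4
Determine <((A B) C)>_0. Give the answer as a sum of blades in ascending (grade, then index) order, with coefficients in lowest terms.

step 1: -4*e3 - 2*e4 + 3*e2 e3 + 3/4*e2 e4 + 9*e2 e5 - 27/4*e3 e4 + 9*e3 e5 + 3/2*e2 e3 e5 - 41/6*e2 e4 e5 + 27/2*e3 e4 e5
step 2: 63/5 - 5*e1 - 21/10*e3 + 287/30*e4 + 87/4*e1 e2 + 181/4*e1 e3 + 9/2*e1 e4 - 6*e1 e5 + 63/5*e2 e3 - 21/5*e3 e5 - 21/20*e4 e5 + 54*e1 e2 e4 + 421/12*e1 e2 e5 - 28/3*e1 e3 e4 - 45/4*e1 e3 e5 - 9*e1 e4 e5 - 189/10*e2 e3 e4 - 28/5*e2 e3 e5 - 14/5*e2 e4 e5 + 3*e1 e2 e3 e4 - 6*e1 e2 e3 e5 - 21/2*e1 e2 e4 e5 - 21/2*e1 e3 e4 e5 + 189/20*e2 e3 e4 e5 + 11/2*e1 e2 e3 e4 e5
step 3: 63/5
Answer: 63/5


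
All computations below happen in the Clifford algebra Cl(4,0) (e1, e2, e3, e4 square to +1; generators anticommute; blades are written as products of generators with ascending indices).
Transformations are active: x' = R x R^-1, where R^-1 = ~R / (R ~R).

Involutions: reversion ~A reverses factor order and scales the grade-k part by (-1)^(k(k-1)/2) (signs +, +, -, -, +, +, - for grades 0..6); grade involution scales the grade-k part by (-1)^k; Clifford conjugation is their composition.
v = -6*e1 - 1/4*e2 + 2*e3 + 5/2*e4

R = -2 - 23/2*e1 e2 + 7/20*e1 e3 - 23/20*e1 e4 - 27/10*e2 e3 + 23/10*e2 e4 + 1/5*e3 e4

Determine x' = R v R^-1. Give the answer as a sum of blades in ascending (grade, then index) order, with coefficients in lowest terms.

~R = -2 + 23/2*e1 e2 - 7/20*e1 e3 + 23/20*e1 e4 + 27/10*e2 e3 - 23/10*e2 e4 - 1/5*e3 e4, and R ~R = 30063/200, so R^-1 = ~R / (30063/200).
R v = 127/10*e1 - 1363/20*e2 - 83/40*e3 - 469/40*e4 - 537/80*e1 e2 e3 - 3427/80*e1 e2 e4 + 79/40*e1 e3 e4 - 57/5*e2 e3 e4
Answer: 12565/2733*e1 + 15403/10932*e2 - 1472/2733*e3 + 8719/1822*e4


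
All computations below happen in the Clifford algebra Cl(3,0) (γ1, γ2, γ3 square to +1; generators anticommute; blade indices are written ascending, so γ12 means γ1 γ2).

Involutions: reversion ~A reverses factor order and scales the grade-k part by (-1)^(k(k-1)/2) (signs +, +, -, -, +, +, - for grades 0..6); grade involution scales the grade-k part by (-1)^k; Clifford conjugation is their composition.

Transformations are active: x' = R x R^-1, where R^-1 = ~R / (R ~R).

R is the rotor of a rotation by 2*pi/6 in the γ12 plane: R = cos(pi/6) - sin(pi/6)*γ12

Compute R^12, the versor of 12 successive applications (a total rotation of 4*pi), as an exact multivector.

Half-angle bookkeeping: 12 applications in γ12 add up to rotor phase 12*pi/6 = 2*pi, so R^12 = cos(2*pi) - sin(2*pi)*γ12.
cos(2*pi) = 1 and sin(2*pi) = 0, so R^12 = 1. The total rotation 4*pi is 2 full turns, so every vector returns to itself, yet the rotor is +1, back on the identity sheet (an even number of 2*pi turns).
Answer: 1


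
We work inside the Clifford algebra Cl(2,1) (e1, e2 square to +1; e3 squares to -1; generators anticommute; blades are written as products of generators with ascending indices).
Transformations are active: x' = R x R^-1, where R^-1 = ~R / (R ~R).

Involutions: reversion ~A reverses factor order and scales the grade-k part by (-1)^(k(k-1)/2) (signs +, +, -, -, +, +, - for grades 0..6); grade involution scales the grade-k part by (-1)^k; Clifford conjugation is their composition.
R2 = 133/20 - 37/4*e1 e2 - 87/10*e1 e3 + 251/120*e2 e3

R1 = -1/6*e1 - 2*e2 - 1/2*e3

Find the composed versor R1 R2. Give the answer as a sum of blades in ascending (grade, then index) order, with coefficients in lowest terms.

Distribute over the terms of R1 (each basis-blade product reordered to ascending indices, repeated generators contracted through their squares):
(-1/6*e1) R2 = -133/120*e1 + 37/24*e2 + 29/20*e3 - 251/720*e1 e2 e3
(-2*e2) R2 = -37/2*e1 - 133/10*e2 - 251/60*e3 - 87/5*e1 e2 e3
(-1/2*e3) R2 = 87/20*e1 - 251/240*e2 - 133/40*e3 + 37/8*e1 e2 e3
Summing the partial products and collecting blades:
Answer: -1831/120*e1 - 3073/240*e2 - 727/120*e3 - 9449/720*e1 e2 e3


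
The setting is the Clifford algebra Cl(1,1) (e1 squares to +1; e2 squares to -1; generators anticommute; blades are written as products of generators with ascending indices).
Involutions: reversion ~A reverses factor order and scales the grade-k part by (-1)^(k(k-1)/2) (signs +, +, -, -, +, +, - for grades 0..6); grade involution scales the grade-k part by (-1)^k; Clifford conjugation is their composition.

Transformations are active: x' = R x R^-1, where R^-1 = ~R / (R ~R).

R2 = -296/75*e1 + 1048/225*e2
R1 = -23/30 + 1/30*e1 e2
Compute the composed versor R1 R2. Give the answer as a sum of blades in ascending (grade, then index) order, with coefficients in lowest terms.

Distribute over the terms of R1 (each basis-blade product reordered to ascending indices, repeated generators contracted through their squares):
(-23/30) R2 = 3404/1125*e1 - 12052/3375*e2
(1/30*e1 e2) R2 = -524/3375*e1 + 148/1125*e2
Summing the partial products and collecting blades:
Answer: 9688/3375*e1 - 11608/3375*e2


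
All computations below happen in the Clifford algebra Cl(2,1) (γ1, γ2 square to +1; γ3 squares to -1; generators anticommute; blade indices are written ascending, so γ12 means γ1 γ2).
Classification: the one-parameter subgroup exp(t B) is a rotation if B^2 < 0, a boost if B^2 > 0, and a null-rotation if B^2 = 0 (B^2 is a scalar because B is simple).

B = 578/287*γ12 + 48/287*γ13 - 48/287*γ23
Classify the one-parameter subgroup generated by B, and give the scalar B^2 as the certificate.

B^2 term by term: the squares give (578/287)^2*(γ12)^2 + (48/287)^2*(γ13)^2 + (-48/287)^2*(γ23)^2 = 334084/82369*(-1) + 2304/82369*(+1) + 2304/82369*(+1) = -4 (each basis 2-blade squares to minus the product of its generators' squares); cross terms between blades sharing an index anticommute and cancel. So B^2 = -4.
Answer: rotation, certificate B^2 = -4. No conjugation can change B^2 = -4; the sign gives the class.


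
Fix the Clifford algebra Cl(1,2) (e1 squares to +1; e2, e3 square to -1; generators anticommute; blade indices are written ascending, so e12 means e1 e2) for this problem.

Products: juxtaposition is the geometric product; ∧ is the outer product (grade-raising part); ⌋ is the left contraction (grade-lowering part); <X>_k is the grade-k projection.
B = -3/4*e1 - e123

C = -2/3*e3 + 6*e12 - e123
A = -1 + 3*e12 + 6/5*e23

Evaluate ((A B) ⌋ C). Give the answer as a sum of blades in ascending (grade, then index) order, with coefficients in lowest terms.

step 1: 39/20*e1 + 9/4*e2 - 3*e3 + 1/10*e123
step 2: -19/10 + 27/2*e1 + 117/10*e2 - 3*e12 - 9/4*e13 - 39/20*e23
Answer: -19/10 + 27/2*e1 + 117/10*e2 - 3*e12 - 9/4*e13 - 39/20*e23


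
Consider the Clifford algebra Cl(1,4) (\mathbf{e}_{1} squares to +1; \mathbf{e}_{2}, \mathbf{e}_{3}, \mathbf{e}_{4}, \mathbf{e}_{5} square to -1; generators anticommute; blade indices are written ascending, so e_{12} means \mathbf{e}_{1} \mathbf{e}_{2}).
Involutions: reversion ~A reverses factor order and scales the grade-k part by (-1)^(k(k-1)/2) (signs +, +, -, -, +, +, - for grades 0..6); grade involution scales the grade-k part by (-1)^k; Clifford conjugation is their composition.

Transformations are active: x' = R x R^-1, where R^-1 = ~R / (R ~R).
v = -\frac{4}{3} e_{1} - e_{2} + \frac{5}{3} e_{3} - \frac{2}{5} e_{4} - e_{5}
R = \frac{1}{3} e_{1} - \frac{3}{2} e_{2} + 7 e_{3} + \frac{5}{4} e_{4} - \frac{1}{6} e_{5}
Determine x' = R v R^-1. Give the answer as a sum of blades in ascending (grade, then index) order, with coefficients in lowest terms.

~R = \frac{1}{3} e_{1} - \frac{3}{2} e_{2} + 7 e_{3} + \frac{5}{4} e_{4} - \frac{1}{6} e_{5}, and R ~R = -\frac{2531}{48}, so R^-1 = ~R / (-\frac{2531}{48}).
R v = -\frac{239}{18} - \frac{7}{3} e_{12} + \frac{89}{9} e_{13} + \frac{23}{15} e_{14} - \frac{5}{9} e_{15} + \frac{9}{2} e_{23} + \frac{37}{20} e_{24} + \frac{4}{3} e_{25} - \frac{293}{60} e_{34} - \frac{121}{18} e_{35} - \frac{79}{60} e_{45}
Answer: \frac{34196}{22779} e_{1} + \frac{619}{2531} e_{2} + \frac{14113}{7593} e_{3} + \frac{39086}{37965} e_{4} + \frac{20867}{22779} e_{5}


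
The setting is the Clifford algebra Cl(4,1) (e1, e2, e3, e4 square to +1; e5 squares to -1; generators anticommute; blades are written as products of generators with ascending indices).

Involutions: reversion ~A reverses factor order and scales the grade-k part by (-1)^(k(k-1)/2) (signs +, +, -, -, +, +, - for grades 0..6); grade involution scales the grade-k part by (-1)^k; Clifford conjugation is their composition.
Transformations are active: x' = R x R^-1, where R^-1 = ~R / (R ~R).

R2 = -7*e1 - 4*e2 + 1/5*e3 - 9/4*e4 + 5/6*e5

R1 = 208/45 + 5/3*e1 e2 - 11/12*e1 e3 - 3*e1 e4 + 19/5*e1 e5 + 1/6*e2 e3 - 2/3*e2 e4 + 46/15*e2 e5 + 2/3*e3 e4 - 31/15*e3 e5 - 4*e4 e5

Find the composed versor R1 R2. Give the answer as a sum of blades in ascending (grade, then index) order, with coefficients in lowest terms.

Distribute over the terms of R2 (each basis-blade product reordered to ascending indices, repeated generators contracted through their squares):
R1 (-7*e1) = -1456/45*e1 + 35/3*e2 - 77/12*e3 - 21*e4 + 133/5*e5 - 7/6*e1 e2 e3 + 14/3*e1 e2 e4 - 322/15*e1 e2 e5 - 14/3*e1 e3 e4 + 217/15*e1 e3 e5 + 28*e1 e4 e5
R1 (-4*e2) = -20/3*e1 - 832/45*e2 + 2/3*e3 - 8/3*e4 + 184/15*e5 - 11/3*e1 e2 e3 - 12*e1 e2 e4 + 76/5*e1 e2 e5 - 8/3*e2 e3 e4 + 124/15*e2 e3 e5 + 16*e2 e4 e5
R1 (1/5*e3) = -11/60*e1 + 1/30*e2 + 208/225*e3 - 2/15*e4 + 31/75*e5 + 1/3*e1 e2 e3 + 3/5*e1 e3 e4 - 19/25*e1 e3 e5 + 2/15*e2 e3 e4 - 46/75*e2 e3 e5 - 4/5*e3 e4 e5
R1 (-9/4*e4) = 27/4*e1 + 3/2*e2 - 3/2*e3 - 52/5*e4 - 9*e5 - 15/4*e1 e2 e4 + 33/16*e1 e3 e4 + 171/20*e1 e4 e5 - 3/8*e2 e3 e4 + 69/10*e2 e4 e5 - 93/20*e3 e4 e5
R1 (5/6*e5) = -19/6*e1 - 23/9*e2 + 31/18*e3 + 10/3*e4 + 104/27*e5 + 25/18*e1 e2 e5 - 55/72*e1 e3 e5 - 5/2*e1 e4 e5 + 5/36*e2 e3 e5 - 5/9*e2 e4 e5 + 5/9*e3 e4 e5
Summing the partial products and collecting blades:
Answer: -1603/45*e1 - 353/45*e2 - 1381/300*e3 - 463/15*e4 + 23039/675*e5 - 9/2*e1 e2 e3 - 133/12*e1 e2 e4 - 439/90*e1 e2 e5 - 481/240*e1 e3 e4 + 23297/1800*e1 e3 e5 + 681/20*e1 e4 e5 - 349/120*e2 e3 e4 + 7013/900*e2 e3 e5 + 2011/90*e2 e4 e5 - 881/180*e3 e4 e5


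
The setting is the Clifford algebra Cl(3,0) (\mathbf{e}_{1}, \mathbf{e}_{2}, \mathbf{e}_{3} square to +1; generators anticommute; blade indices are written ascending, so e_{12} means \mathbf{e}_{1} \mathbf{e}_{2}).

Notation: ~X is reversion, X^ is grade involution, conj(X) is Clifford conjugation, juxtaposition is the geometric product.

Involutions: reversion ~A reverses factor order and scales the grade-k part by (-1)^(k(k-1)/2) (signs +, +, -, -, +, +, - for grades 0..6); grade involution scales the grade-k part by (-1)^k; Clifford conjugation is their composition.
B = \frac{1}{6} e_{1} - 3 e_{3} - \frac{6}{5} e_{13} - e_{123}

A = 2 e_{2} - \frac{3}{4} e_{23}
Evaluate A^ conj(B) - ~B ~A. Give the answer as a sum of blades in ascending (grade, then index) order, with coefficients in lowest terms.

first term: -\frac{3}{4} e_{1} - \frac{9}{4} e_{2} - \frac{37}{30} e_{12} - 2 e_{13} - 6 e_{23} + \frac{101}{40} e_{123}
second term: -\frac{3}{4} e_{1} + \frac{9}{4} e_{2} - \frac{17}{30} e_{12} - 2 e_{13} + 6 e_{23} - \frac{91}{40} e_{123}
Answer: -\frac{9}{2} e_{2} - \frac{2}{3} e_{12} - 12 e_{23} + \frac{24}{5} e_{123}


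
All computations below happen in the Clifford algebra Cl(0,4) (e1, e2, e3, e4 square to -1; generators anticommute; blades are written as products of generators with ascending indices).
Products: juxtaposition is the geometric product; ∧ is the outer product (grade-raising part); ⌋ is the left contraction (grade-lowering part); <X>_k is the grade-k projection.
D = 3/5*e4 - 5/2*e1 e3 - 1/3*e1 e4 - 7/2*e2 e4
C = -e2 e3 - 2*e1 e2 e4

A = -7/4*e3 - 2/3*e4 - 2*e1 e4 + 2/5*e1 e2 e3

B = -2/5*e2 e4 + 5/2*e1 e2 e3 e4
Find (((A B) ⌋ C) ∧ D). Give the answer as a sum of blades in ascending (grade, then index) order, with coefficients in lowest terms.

step 1: 4/15*e2 + e4 + 4/5*e1 e2 + 5*e2 e3 - 5/3*e1 e2 e3 + 35/8*e1 e2 e4 - 4/25*e1 e3 e4 - 7/10*e2 e3 e4
step 2: -15/4 + 4/15*e3 + 8/5*e4 + 2*e1 e2 - 8/15*e1 e4
step 3: -9/4*e4 + 75/8*e1 e3 + 5/4*e1 e4 + 105/8*e2 e4 + 4/25*e3 e4 + 6/5*e1 e2 e4 - 176/45*e1 e3 e4 + 14/15*e2 e3 e4
Answer: -9/4*e4 + 75/8*e1 e3 + 5/4*e1 e4 + 105/8*e2 e4 + 4/25*e3 e4 + 6/5*e1 e2 e4 - 176/45*e1 e3 e4 + 14/15*e2 e3 e4


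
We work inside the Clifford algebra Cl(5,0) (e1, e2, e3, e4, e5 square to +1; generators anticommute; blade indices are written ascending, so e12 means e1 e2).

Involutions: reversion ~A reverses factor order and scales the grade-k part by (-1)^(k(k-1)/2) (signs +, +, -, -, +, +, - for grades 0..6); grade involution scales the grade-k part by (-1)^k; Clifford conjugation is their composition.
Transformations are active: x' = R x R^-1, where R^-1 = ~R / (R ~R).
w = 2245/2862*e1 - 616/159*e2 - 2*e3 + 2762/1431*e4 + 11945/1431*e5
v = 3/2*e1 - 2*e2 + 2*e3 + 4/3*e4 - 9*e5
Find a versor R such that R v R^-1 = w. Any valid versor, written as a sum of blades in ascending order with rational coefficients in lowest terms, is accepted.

Equal squares first: v^2 = w^2 = 3349/36. Then v + w = 3269/1431*e1 - 934/159*e2 + 4670/1431*e4 - 934/1431*e5 is a versor taking v to w, provided it is invertible.
Answer: 3269/1431*e1 - 934/159*e2 + 4670/1431*e4 - 934/1431*e5


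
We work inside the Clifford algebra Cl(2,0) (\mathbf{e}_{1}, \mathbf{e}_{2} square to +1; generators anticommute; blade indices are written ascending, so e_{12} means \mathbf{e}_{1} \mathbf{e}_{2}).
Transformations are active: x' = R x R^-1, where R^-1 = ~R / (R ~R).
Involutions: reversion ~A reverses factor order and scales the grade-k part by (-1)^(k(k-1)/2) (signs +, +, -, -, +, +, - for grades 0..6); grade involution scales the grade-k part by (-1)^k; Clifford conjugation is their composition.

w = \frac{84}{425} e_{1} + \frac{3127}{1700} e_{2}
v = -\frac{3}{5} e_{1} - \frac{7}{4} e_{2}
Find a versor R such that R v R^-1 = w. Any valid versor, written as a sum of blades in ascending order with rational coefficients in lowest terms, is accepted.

R = v + w = -\frac{171}{425} e_{1} + \frac{38}{425} e_{2} works: the equal norms (\frac{1369}{400}) guarantee its sandwich swaps v into w.
Answer: -\frac{171}{425} e_{1} + \frac{38}{425} e_{2}


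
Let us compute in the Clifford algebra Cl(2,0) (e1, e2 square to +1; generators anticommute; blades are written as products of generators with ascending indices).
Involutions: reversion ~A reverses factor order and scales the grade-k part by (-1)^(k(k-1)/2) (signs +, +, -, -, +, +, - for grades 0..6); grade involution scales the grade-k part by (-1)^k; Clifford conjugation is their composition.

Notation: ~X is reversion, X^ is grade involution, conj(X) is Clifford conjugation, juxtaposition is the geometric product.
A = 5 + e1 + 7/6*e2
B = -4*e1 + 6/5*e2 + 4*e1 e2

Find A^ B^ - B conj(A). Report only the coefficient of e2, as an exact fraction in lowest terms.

first term: -13/5 + 74/3*e1 - 10*e2 + 388/15*e1 e2
second term: 13/5 - 74/3*e1 + 10*e2 + 388/15*e1 e2
Answer: -20


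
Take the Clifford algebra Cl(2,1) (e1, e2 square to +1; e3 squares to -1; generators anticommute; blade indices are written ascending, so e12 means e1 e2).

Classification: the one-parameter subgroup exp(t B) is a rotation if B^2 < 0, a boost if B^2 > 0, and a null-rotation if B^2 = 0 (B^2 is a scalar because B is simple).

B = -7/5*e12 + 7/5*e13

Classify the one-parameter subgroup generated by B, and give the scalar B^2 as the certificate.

B^2 term by term: the squares give (-7/5)^2*(e12)^2 + (7/5)^2*(e13)^2 = 49/25*(-1) + 49/25*(+1) = 0 (each basis 2-blade squares to minus the product of its generators' squares); cross terms between blades sharing an index anticommute and cancel. So B^2 = 0.
Answer: null-rotation, certificate B^2 = 0. One invariant decides it: the square 0 survives every conjugation, and its sign is exactly the classification.


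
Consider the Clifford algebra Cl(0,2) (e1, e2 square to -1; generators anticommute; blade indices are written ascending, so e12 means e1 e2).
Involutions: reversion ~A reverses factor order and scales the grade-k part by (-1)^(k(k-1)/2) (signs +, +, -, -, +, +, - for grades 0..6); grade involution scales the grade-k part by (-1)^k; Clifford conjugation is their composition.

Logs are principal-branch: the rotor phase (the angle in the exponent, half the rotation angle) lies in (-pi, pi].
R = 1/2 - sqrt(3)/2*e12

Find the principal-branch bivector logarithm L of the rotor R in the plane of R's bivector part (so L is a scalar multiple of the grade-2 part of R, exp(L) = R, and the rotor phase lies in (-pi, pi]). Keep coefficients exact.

The scalar part of R is 1/2, and that scalar determines the rotor phase on the principal branch; recovering the unit plane as bivector-part over sine of the phase gives L = phase * plane.
Concretely: cos(phase) = 1/2 gives phase = ±pi/3, and since phase/sin(phase) is even the sign is immaterial: L = (phase/sin(phase)) * <R>_2 = (2*sqrt(3)*pi/9) * <R>_2.
Answer: -pi/3*e12


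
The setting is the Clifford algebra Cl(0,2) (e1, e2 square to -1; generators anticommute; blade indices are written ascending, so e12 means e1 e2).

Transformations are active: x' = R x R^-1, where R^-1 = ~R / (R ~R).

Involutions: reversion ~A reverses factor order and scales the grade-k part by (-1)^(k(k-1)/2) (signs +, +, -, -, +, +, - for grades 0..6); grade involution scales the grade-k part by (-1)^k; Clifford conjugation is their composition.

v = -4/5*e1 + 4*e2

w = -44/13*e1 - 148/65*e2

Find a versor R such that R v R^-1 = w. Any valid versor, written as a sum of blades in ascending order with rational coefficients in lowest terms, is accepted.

Here q(v) = q(w) = -416/25; the classical choice R = v + w = -272/65*e1 + 112/65*e2 then realises v -> w under the sandwich.
Answer: -272/65*e1 + 112/65*e2


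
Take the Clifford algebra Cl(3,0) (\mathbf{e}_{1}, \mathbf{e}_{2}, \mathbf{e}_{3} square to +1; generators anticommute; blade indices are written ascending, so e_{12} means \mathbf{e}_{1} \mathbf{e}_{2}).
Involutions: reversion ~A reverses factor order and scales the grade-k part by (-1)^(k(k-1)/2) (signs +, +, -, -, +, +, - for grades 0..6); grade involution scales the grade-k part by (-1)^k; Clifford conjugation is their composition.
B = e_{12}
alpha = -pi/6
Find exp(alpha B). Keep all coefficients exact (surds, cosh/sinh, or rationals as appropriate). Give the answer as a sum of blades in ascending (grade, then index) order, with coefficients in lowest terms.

B^2 = (1)^2*(e_{12})^2 = 1*(-1) = -1 (a basis 2-blade squares to minus the product of its generators' squares).
B^2 = -1 — the series telescopes trigonometrically here: l = 1, alpha*l = - \frac{\pi}{6}, so exp(alpha B) = cos(- \frac{\pi}{6}) + (sin(- \frac{\pi}{6})/1)*B = \frac{\sqrt{3}}{2} + (- \frac{1}{2})*B.
Answer: \frac{\sqrt{3}}{2} - \frac{1}{2} e_{12}


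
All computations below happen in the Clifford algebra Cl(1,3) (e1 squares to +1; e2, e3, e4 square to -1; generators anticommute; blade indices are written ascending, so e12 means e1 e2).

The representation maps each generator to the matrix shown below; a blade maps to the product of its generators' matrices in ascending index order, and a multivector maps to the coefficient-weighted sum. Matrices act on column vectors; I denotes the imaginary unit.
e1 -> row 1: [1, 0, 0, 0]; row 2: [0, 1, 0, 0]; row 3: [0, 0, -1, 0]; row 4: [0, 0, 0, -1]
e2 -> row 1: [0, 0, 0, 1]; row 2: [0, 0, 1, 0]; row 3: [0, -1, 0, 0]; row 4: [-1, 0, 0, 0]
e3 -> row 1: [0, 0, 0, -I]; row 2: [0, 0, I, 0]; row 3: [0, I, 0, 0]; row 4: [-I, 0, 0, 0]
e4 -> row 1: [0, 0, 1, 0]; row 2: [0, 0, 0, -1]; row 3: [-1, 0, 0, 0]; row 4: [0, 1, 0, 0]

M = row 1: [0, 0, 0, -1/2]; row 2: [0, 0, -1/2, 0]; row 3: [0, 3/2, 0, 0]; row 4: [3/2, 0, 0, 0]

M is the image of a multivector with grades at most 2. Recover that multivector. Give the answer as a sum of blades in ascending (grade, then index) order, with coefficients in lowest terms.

Method: the blade images are trace-orthogonal — tr(rho(e_A) rho(e_B)^-1) = 4 if A = B and 0 otherwise — and rho(e_A)^-1 = (e_A)^2 * rho(e_A) with (e_A)^2 = +1 or -1, so the coefficient of e_A in the preimage is (e_A)^2 * tr(M rho(e_A))/4.
Nonzero projections over blades of grade <= 2: e2: (e2)^2 = -1, tr(M rho(e2)) = 4, coefficient -1; e12: (e12)^2 = +1, tr(M rho(e12)) = 2, coefficient 1/2. Every other blade of grade <= 2 projects to 0.
Answer: -e2 + 1/2*e12


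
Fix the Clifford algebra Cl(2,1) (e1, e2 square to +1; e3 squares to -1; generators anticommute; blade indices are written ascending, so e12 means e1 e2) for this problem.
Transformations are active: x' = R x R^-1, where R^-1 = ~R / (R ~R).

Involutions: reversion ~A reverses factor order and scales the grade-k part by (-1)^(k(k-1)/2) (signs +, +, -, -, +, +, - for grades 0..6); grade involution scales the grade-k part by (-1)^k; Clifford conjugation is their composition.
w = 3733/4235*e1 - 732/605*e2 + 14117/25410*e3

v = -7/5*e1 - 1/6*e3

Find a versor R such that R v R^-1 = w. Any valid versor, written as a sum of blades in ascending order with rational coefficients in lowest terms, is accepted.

Here q(v) = q(w) = 1739/900; the classical choice R = v + w = -2196/4235*e1 - 732/605*e2 + 1647/4235*e3 then realises v -> w under the sandwich.
Answer: -2196/4235*e1 - 732/605*e2 + 1647/4235*e3


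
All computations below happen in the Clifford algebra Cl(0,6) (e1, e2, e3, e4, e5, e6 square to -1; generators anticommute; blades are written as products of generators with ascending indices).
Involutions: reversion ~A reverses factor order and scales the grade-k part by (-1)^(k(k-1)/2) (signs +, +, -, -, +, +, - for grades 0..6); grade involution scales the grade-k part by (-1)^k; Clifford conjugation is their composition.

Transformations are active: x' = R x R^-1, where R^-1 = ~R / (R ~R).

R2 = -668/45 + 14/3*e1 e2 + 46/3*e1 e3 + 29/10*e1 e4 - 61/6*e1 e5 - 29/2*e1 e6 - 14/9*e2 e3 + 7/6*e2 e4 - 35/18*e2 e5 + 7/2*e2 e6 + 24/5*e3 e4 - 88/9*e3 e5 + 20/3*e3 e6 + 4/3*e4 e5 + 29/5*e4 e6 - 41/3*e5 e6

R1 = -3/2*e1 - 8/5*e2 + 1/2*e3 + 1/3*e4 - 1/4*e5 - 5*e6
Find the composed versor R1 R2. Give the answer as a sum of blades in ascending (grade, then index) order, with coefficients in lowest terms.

Distribute over the terms of R1 (each basis-blade product reordered to ascending indices, repeated generators contracted through their squares):
(-3/2*e1) R2 = 334/15*e1 + 7*e2 + 23*e3 + 87/20*e4 - 61/4*e5 - 87/4*e6 + 7/3*e1 e2 e3 - 7/4*e1 e2 e4 + 35/12*e1 e2 e5 - 21/4*e1 e2 e6 - 36/5*e1 e3 e4 + 44/3*e1 e3 e5 - 10*e1 e3 e6 - 2*e1 e4 e5 - 87/10*e1 e4 e6 + 41/2*e1 e5 e6
(-8/5*e2) R2 = -112/15*e1 + 5344/225*e2 - 112/45*e3 + 28/15*e4 - 28/9*e5 + 28/5*e6 + 368/15*e1 e2 e3 + 116/25*e1 e2 e4 - 244/15*e1 e2 e5 - 116/5*e1 e2 e6 - 192/25*e2 e3 e4 + 704/45*e2 e3 e5 - 32/3*e2 e3 e6 - 32/15*e2 e4 e5 - 232/25*e2 e4 e6 + 328/15*e2 e5 e6
(1/2*e3) R2 = 23/3*e1 - 7/9*e2 - 334/45*e3 - 12/5*e4 + 44/9*e5 - 10/3*e6 + 7/3*e1 e2 e3 - 29/20*e1 e3 e4 + 61/12*e1 e3 e5 + 29/4*e1 e3 e6 - 7/12*e2 e3 e4 + 35/36*e2 e3 e5 - 7/4*e2 e3 e6 + 2/3*e3 e4 e5 + 29/10*e3 e4 e6 - 41/6*e3 e5 e6
(1/3*e4) R2 = 29/30*e1 + 7/18*e2 + 8/5*e3 - 668/135*e4 - 4/9*e5 - 29/15*e6 + 14/9*e1 e2 e4 + 46/9*e1 e3 e4 + 61/18*e1 e4 e5 + 29/6*e1 e4 e6 - 14/27*e2 e3 e4 + 35/54*e2 e4 e5 - 7/6*e2 e4 e6 + 88/27*e3 e4 e5 - 20/9*e3 e4 e6 - 41/9*e4 e5 e6
(-1/4*e5) R2 = 61/24*e1 + 35/72*e2 + 22/9*e3 - 1/3*e4 + 167/45*e5 - 41/12*e6 - 7/6*e1 e2 e5 - 23/6*e1 e3 e5 - 29/40*e1 e4 e5 - 29/8*e1 e5 e6 + 7/18*e2 e3 e5 - 7/24*e2 e4 e5 + 7/8*e2 e5 e6 - 6/5*e3 e4 e5 + 5/3*e3 e5 e6 + 29/20*e4 e5 e6
(-5*e6) R2 = 145/2*e1 - 35/2*e2 - 100/3*e3 - 29*e4 + 205/3*e5 + 668/9*e6 - 70/3*e1 e2 e6 - 230/3*e1 e3 e6 - 29/2*e1 e4 e6 + 305/6*e1 e5 e6 + 70/9*e2 e3 e6 - 35/6*e2 e4 e6 + 175/18*e2 e5 e6 - 24*e3 e4 e6 + 440/9*e3 e5 e6 - 20/3*e4 e5 e6
Summing the partial products and collecting blades:
Answer: 3939/40*e1 + 8009/600*e2 - 81/5*e3 - 16451/540*e4 + 10463/180*e5 + 889/18*e6 + 146/5*e1 e2 e3 + 4001/900*e1 e2 e4 - 871/60*e1 e2 e5 - 3107/60*e1 e2 e6 - 637/180*e1 e3 e4 + 191/12*e1 e3 e5 - 953/12*e1 e3 e6 + 239/360*e1 e4 e5 - 551/30*e1 e4 e6 + 1625/24*e1 e5 e6 - 23711/2700*e2 e3 e4 + 3061/180*e2 e3 e5 - 167/36*e2 e3 e6 - 1919/1080*e2 e4 e5 - 407/25*e2 e4 e6 + 11687/360*e2 e5 e6 + 368/135*e3 e4 e5 - 2099/90*e3 e4 e6 + 787/18*e3 e5 e6 - 1759/180*e4 e5 e6


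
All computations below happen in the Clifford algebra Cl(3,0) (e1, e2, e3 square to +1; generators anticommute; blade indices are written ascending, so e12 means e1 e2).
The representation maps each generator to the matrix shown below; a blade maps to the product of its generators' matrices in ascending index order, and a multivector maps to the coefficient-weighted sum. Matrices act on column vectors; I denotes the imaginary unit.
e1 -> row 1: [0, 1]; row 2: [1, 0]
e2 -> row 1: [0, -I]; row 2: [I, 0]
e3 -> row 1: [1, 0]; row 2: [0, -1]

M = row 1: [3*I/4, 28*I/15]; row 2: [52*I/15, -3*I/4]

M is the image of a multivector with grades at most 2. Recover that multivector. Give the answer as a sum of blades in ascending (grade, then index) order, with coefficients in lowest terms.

Method: 1, rho(e1), rho(e2), rho(e3) form a trace-orthogonal basis of the 2x2 complex matrices (tr(X Y) = 2 if X = Y, else 0), so M = m0*1 + m1*rho(e1) + m2*rho(e2) + m3*rho(e3) with m0 = tr(M)/2 = 0, m1 = tr(M rho(e1))/2 = 8*I/3, m2 = tr(M rho(e2))/2 = 4/5, m3 = tr(M rho(e3))/2 = 3*I/4.
Multiplying table entries, the bivector images are rho(e12) = I*rho(e3), rho(e13) = -I*rho(e2), rho(e23) = I*rho(e1); with real blade coefficients the real parts of m0..m3 are the coefficients of 1, e1, e2, e3 and the imaginary parts give the bivectors (e23: Im m1, e13: -Im m2, e12: Im m3).
Answer: 4/5*e2 + 3/4*e12 + 8/3*e23


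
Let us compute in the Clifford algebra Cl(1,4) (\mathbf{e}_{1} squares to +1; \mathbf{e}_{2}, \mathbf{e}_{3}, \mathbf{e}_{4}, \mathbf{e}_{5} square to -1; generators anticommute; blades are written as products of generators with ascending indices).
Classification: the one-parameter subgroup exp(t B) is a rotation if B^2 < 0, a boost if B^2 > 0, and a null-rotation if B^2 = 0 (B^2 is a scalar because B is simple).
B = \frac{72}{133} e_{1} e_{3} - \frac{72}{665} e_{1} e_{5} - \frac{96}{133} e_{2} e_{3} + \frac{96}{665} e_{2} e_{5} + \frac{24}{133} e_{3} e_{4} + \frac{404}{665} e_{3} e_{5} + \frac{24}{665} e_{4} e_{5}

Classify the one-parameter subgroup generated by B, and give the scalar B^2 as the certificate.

B^2 term by term: the squares give (\frac{72}{133})^2*(e_{1} e_{3})^2 + (-\frac{72}{665})^2*(e_{1} e_{5})^2 + (-\frac{96}{133})^2*(e_{2} e_{3})^2 + (\frac{96}{665})^2*(e_{2} e_{5})^2 + (\frac{24}{133})^2*(e_{3} e_{4})^2 + (\frac{404}{665})^2*(e_{3} e_{5})^2 + (\frac{24}{665})^2*(e_{4} e_{5})^2 = \frac{5184}{17689}*(+1) + \frac{5184}{442225}*(+1) + \frac{9216}{17689}*(-1) + \frac{9216}{442225}*(-1) + \frac{576}{17689}*(-1) + \frac{163216}{442225}*(-1) + \frac{576}{442225}*(-1) = -\frac{16}{25} (each basis 2-blade squares to minus the product of its generators' squares); cross terms between blades sharing an index anticommute and cancel; the commuting (index-disjoint) pairs give grade-4 terms 2*c*c'*(blade product), which cancel blade by blade — e_{1} e_{2} e_{3} e_{5}: -\frac{13824}{88445} + \frac{13824}{88445} = 0; e_{1} e_{3} e_{4} e_{5}: \frac{3456}{88445} - \frac{3456}{88445} = 0; e_{2} e_{3} e_{4} e_{5}: -\frac{4608}{88445} + \frac{4608}{88445} = 0 — confirming B is simple. So B^2 = -\frac{16}{25}.
Answer: rotation, certificate B^2 = -\frac{16}{25}. Check the certificate: B^2 = -\frac{16}{25}, and that sign is decisive whatever form B takes.


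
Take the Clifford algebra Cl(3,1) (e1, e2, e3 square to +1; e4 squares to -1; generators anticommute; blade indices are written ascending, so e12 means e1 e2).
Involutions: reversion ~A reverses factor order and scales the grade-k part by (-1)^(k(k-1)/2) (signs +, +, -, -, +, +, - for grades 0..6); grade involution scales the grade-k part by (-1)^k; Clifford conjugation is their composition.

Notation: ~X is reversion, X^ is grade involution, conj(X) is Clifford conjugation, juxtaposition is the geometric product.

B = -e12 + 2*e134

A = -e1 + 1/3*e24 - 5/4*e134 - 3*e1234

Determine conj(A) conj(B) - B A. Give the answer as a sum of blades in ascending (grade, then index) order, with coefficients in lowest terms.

first term: -5/2 + 7*e2 + 1/3*e14 + 5*e34 - 2/3*e123 - 5/4*e234
second term: -5/2 - 7*e2 - 1/3*e14 - 5*e34 - 2/3*e123 - 5/4*e234
Answer: 14*e2 + 2/3*e14 + 10*e34


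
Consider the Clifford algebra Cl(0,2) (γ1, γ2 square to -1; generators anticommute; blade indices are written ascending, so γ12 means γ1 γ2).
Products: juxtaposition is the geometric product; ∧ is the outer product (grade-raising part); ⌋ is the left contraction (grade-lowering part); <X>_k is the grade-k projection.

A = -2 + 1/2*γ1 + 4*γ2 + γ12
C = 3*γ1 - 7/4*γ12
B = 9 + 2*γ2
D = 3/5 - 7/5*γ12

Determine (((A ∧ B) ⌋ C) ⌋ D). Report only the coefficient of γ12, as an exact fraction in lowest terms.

step 1: -18 + 9/2*γ1 + 32*γ2 + 10*γ12
step 2: 4 - 110*γ1 + 63/8*γ2 + 63/2*γ12
step 3: 93/2 - 441/40*γ1 - 154*γ2 - 28/5*γ12
Answer: -28/5


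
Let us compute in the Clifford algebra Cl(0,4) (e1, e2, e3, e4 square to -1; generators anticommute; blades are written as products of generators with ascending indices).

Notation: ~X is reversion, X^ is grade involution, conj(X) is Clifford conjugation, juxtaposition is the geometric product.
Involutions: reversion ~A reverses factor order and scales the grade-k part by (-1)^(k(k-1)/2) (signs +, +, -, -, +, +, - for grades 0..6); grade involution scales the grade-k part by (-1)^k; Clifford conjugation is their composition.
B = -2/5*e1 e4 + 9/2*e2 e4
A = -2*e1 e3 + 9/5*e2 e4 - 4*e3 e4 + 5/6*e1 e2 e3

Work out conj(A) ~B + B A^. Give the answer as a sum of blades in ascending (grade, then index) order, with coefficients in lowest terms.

first term: -81/10 + 18/25*e1 e2 - 8/5*e1 e3 + 18*e2 e3 + 4/5*e3 e4 - 15/4*e1 e3 e4 - 1/3*e2 e3 e4 + 9*e1 e2 e3 e4
second term: -81/10 - 18/25*e1 e2 + 8/5*e1 e3 - 18*e2 e3 - 4/5*e3 e4 + 15/4*e1 e3 e4 + 1/3*e2 e3 e4 + 9*e1 e2 e3 e4
Answer: -81/5 + 18*e1 e2 e3 e4


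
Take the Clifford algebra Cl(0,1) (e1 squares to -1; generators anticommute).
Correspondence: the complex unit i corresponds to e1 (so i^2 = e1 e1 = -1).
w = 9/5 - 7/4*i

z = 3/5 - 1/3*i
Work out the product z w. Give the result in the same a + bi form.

In blades: z = 3/5 - 1/3*e1, w = 9/5 - 7/4*e1.
Distribute z over w term by term (generator squares from the signature, products reordered to ascending indices): (3/5)*w = 27/25 - 21/20*e1; (-1/3*e1)*w = -7/12 - 3/5*e1.
Sum: 149/300 - 33/20*e1; translating back through the correspondence:
Answer: 149/300 - 33/20*i


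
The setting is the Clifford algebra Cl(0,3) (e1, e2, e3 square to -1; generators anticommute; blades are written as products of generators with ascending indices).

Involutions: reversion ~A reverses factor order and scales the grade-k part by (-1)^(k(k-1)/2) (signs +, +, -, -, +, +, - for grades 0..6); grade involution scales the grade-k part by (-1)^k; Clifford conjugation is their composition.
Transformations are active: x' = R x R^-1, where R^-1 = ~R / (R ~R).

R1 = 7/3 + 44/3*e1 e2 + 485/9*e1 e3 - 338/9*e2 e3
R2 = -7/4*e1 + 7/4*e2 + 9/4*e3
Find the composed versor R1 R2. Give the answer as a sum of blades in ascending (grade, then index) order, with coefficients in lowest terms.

Distribute over the terms of R2 (each basis-blade product reordered to ascending indices, repeated generators contracted through their squares):
R1 (-7/4*e1) = -49/12*e1 - 77/3*e2 - 3395/36*e3 + 1183/18*e1 e2 e3
R1 (7/4*e2) = -77/3*e1 + 49/12*e2 - 1183/18*e3 - 3395/36*e1 e2 e3
R1 (9/4*e3) = -485/4*e1 + 169/2*e2 + 21/4*e3 + 33*e1 e2 e3
Summing the partial products and collecting blades:
Answer: -151*e1 + 755/12*e2 - 1393/9*e3 + 53/12*e1 e2 e3


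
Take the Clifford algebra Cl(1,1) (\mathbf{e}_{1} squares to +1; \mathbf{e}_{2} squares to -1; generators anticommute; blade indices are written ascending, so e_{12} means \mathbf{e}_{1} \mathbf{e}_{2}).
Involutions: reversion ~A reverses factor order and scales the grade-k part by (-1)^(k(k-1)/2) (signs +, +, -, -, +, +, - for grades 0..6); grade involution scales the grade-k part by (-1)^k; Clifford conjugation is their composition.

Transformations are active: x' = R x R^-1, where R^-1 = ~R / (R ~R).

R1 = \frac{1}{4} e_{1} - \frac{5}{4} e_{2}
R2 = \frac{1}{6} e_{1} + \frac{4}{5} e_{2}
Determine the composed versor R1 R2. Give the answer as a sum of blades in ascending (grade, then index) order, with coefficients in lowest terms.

Distribute over the terms of R1 (each basis-blade product reordered to ascending indices, repeated generators contracted through their squares):
(\frac{1}{4} e_{1}) R2 = \frac{1}{24} + \frac{1}{5} e_{12}
(-\frac{5}{4} e_{2}) R2 = 1 + \frac{5}{24} e_{12}
Summing the partial products and collecting blades:
Answer: \frac{25}{24} + \frac{49}{120} e_{12}


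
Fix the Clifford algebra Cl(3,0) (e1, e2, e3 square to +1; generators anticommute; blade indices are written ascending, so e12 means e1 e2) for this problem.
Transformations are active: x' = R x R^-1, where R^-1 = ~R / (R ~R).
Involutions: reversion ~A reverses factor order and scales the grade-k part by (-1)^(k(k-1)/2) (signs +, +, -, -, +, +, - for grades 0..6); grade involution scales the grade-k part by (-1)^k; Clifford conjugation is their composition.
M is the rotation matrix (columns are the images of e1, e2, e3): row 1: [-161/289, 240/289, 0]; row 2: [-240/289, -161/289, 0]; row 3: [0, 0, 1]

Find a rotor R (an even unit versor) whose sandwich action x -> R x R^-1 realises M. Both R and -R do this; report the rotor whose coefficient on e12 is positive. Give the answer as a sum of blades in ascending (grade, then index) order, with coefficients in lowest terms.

Method: write R = a + b12*e12 + b13*e13 + b23*e23 with a^2 + b12^2 + b13^2 + b23^2 = 1 (so R^-1 = ~R). Expanding the columns R e_j ~R gives tr M = 4a^2 - 1 and, from the antisymmetric part, M21 - M12 = -4a*b12, M13 - M31 = 4a*b13, M32 - M23 = -4a*b23.
Here tr M = -33/289, so a^2 = (1 + tr M)/4 = 64/289 and a = ±8/17. Taking a = 8/17: M21 - M12 = -480/289, M13 - M31 = 0, M32 - M23 = 0, giving b12 = 15/17, b13 = 0, b23 = 0, i.e. R = 8/17 + 15/17*e12.
Its e12 coefficient is already positive.
Answer: 8/17 + 15/17*e12. Uniqueness: Spin(3) -> SO(3) maps R and -R to the same rotation of trace -33/289; fixing the sign of the e12 coefficient removes the ambiguity.


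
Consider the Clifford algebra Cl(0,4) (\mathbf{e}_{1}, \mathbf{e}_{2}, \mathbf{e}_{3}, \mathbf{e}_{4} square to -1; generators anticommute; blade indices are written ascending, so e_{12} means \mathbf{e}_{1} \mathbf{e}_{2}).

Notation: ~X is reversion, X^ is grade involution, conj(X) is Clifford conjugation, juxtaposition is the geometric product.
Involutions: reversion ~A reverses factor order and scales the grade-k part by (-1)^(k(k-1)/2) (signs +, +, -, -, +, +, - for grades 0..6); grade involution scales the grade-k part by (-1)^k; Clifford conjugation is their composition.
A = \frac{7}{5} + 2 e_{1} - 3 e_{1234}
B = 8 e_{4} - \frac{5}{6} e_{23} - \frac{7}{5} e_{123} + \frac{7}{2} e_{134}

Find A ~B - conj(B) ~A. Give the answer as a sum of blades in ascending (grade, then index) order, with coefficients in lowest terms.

first term: -\frac{21}{2} e_{2} + \frac{77}{5} e_{4} + \frac{37}{2} e_{14} - \frac{49}{30} e_{23} + 7 e_{34} + \frac{2072}{75} e_{123} - \frac{49}{10} e_{134}
second term: -\frac{21}{2} e_{2} - 7 e_{4} + \frac{37}{2} e_{14} + \frac{119}{30} e_{23} - 7 e_{34} + \frac{1778}{75} e_{123} + \frac{49}{10} e_{134}
Answer: \frac{112}{5} e_{4} - \frac{28}{5} e_{23} + 14 e_{34} + \frac{98}{25} e_{123} - \frac{49}{5} e_{134}


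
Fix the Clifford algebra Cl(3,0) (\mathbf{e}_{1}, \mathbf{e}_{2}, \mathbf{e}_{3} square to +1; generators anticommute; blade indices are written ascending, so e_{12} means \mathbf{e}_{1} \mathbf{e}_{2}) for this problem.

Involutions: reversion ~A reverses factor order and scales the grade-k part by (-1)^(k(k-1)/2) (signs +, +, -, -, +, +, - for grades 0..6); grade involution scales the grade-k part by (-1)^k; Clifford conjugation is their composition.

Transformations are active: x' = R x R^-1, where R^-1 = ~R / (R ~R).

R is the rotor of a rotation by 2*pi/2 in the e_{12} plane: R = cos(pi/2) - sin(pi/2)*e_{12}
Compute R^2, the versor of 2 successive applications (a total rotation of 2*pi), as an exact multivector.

Half-angle bookkeeping: 2 applications in e_{12} add up to rotor phase 2*pi/2 = \pi, so R^2 = cos(\pi) - sin(\pi)*e_{12}.
cos(\pi) = -1 and sin(\pi) = 0, so R^2 = -1. The total rotation 2*pi is 1 full turn, so every vector returns to itself, yet the rotor is -1, on the OTHER sheet of the double cover (an odd number of 2*pi turns).
Answer: -1
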